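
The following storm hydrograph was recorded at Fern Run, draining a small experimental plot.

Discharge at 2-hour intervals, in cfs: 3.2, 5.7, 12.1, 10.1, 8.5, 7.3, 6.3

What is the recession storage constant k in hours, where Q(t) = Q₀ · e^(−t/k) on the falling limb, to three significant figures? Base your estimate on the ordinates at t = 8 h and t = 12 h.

On the falling limb, Q drops from 8.5 to 6.3 cfs between t = 8 h and t = 12 h (Δt = 4 h).
k = −Δt / ln(Q₂/Q₁) = −4 / ln(6.3/8.5) = 13.4 h.

k ≈ 13.4 h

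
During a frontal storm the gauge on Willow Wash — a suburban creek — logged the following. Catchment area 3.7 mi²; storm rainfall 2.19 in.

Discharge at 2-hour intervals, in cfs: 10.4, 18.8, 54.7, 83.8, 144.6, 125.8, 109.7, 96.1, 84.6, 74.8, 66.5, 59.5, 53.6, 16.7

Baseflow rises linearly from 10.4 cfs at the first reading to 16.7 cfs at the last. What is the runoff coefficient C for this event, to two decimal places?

ΣQ_DR = 809.9 cfs; V = ΣQ_DR·Δt = 5.831 × 10^6 ft³.
Runoff depth d = V / A = 0.6784 in.
C = d / P = 0.6784 / 2.19 = 0.31.

C ≈ 0.31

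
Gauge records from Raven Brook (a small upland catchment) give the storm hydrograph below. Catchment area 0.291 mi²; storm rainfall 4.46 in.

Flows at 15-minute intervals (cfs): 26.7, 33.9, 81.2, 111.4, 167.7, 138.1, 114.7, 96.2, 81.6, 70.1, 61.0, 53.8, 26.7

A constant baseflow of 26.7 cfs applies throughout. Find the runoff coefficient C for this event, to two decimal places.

ΣQ_DR = 716.0 cfs; V = ΣQ_DR·Δt = 6.444 × 10^5 ft³.
Runoff depth d = V / A = 0.9532 in.
C = d / P = 0.9532 / 4.46 = 0.21.

C ≈ 0.21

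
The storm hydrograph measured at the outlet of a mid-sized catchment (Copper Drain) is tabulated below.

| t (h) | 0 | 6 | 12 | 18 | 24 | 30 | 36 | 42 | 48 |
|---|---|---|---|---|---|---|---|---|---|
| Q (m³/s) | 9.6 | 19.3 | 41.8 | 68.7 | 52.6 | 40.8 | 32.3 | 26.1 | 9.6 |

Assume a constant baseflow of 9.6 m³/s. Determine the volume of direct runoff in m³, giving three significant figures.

V ≈ 4.63 × 10^6 m³

Direct-runoff ordinates (Q − Q_b): 0.0, 9.7, 32.2, 59.1, 43.0, 31.2, 22.7, 16.5, 0.0 m³/s.
ΣQ_DR = 214.4 m³/s.
With Δt = 6 h = 21600 s, V = ΣQ_DR · Δt = 214.4 × 21600 = 4.63 × 10^6 m³.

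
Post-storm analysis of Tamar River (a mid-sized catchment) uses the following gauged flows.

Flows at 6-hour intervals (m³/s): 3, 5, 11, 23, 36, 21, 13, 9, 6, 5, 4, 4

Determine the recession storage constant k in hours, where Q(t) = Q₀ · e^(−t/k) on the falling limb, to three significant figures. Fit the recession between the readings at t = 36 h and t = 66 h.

On the falling limb, Q drops from 13 to 4 m³/s between t = 36 h and t = 66 h (Δt = 30 h).
k = −Δt / ln(Q₂/Q₁) = −30 / ln(4/13) = 25.5 h.

k ≈ 25.5 h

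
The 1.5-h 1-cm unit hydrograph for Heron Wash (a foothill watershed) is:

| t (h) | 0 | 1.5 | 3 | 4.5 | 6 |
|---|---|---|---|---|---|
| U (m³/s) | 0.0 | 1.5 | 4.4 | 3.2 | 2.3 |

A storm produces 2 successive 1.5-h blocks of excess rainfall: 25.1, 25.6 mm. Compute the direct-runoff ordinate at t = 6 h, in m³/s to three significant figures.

By discrete convolution, Q_j = Σ (P_i / 10 mm) · U_{j−i}.
At t = 6 h (j=4): Q = (25.1/10)·2.3 + (25.6/10)·3.2 = 14.0 m³/s.

Q ≈ 14.0 m³/s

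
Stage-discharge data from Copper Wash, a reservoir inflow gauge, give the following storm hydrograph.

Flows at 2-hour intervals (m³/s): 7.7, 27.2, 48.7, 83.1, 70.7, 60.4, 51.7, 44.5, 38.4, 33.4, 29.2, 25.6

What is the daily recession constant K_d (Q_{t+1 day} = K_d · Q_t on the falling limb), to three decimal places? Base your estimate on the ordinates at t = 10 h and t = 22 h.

Between t = 10 h and t = 22 h the flow falls from 60.4 to 25.6 m³/s over 6×2 h = 12 h.
Per-interval ratio K = (25.6/60.4)^(1/6) = 0.8667; K_d = K^(24/2) = 0.180.

K_d ≈ 0.180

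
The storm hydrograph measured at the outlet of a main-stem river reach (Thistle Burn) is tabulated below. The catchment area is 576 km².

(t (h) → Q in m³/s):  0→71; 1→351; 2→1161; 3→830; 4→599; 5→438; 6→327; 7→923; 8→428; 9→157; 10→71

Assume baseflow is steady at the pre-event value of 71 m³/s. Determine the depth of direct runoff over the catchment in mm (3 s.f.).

d ≈ 28.6 mm

Direct runoff: 0.0, 280.0, 1090.0, 759.0, 528.0, 367.0, 256.0, 852.0, 357.0, 86.0, 0.0 m³/s; ΣQ_DR = 4575 m³/s.
V = ΣQ_DR · Δt = 4575 × 3600 s = 1.647 × 10^7 m³.
Over A = 576 km², depth = V / A = 28.6 mm.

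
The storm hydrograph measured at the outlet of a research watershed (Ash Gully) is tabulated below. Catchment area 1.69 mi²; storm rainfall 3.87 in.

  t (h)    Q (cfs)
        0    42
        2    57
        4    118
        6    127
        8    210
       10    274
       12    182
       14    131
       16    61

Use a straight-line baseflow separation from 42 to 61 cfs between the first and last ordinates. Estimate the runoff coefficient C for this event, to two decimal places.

C ≈ 0.35

ΣQ_DR = 738.5 cfs; V = ΣQ_DR·Δt = 5.317 × 10^6 ft³.
Runoff depth d = V / A = 1.354 in.
C = d / P = 1.354 / 3.87 = 0.35.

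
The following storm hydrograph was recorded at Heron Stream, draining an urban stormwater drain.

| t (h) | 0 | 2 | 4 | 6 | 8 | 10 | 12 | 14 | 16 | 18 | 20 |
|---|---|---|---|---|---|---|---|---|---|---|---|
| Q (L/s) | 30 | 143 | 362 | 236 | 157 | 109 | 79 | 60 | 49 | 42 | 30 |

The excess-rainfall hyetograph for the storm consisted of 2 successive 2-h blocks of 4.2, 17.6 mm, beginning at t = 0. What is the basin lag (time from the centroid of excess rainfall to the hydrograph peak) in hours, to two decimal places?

Centroid of excess rainfall: t_c = Σ P_i·t̄_i / ΣP_i = 2.6147 h (block centres at 1, 3 h).
Hydrograph peak occurs at t = 4 h, so basin lag t_L = 4 − 2.6147 = 1.39 h.

t_L ≈ 1.39 h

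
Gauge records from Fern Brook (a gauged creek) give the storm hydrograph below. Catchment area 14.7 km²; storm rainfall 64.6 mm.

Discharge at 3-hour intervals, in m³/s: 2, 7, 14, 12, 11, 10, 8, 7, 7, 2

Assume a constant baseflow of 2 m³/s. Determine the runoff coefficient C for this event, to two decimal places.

ΣQ_DR = 60.00 m³/s; V = ΣQ_DR·Δt = 6.480 × 10^5 m³.
Runoff depth d = V / A = 44.08 mm.
C = d / P = 44.08 / 64.6 = 0.68.

C ≈ 0.68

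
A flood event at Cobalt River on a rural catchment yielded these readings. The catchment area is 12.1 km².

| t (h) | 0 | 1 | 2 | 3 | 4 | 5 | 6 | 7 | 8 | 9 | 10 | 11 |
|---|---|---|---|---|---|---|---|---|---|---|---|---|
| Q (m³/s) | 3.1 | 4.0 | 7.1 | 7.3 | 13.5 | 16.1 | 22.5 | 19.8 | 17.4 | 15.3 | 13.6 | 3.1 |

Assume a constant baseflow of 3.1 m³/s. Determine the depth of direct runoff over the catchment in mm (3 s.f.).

Direct runoff: 0.0, 0.9, 4.0, 4.2, 10.4, 13.0, 19.4, 16.7, 14.3, 12.2, 10.5, 0.0 m³/s; ΣQ_DR = 105.6 m³/s.
V = ΣQ_DR · Δt = 105.6 × 3600 s = 3.802 × 10^5 m³.
Over A = 12.1 km², depth = V / A = 31.4 mm.

d ≈ 31.4 mm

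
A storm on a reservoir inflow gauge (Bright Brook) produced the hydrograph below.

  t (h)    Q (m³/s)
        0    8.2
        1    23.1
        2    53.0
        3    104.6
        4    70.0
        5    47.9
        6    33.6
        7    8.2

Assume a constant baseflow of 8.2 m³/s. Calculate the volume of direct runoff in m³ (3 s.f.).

Direct-runoff ordinates (Q − Q_b): 0.0, 14.9, 44.8, 96.4, 61.8, 39.7, 25.4, 0.0 m³/s.
ΣQ_DR = 283.0 m³/s.
With Δt = 1 h = 3600 s, V = ΣQ_DR · Δt = 283.0 × 3600 = 1.02 × 10^6 m³.

V ≈ 1.02 × 10^6 m³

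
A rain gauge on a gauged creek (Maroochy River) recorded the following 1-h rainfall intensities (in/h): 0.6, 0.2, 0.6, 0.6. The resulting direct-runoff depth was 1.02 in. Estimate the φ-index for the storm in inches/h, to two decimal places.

φ ≈ 0.26 in/h

Only the 3 blocks with intensity above φ contribute runoff: 0.6, 0.6, 0.6 in/h.
Σ(I−φ)·Δt = d  ⇒  (0.6+0.6+0.6 − 3φ)·1 = 1.02
φ = (1.800 − 1.02/1) / 3 = 0.26 in/h.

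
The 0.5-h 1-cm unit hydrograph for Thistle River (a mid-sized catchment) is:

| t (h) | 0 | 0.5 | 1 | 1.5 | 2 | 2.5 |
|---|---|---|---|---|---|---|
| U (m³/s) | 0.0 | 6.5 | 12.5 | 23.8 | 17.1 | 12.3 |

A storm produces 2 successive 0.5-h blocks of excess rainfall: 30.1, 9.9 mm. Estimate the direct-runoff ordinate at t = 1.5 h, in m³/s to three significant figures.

Q ≈ 84.0 m³/s

By discrete convolution, Q_j = Σ (P_i / 10 mm) · U_{j−i}.
At t = 1.5 h (j=3): Q = (30.1/10)·23.8 + (9.9/10)·12.5 = 84.0 m³/s.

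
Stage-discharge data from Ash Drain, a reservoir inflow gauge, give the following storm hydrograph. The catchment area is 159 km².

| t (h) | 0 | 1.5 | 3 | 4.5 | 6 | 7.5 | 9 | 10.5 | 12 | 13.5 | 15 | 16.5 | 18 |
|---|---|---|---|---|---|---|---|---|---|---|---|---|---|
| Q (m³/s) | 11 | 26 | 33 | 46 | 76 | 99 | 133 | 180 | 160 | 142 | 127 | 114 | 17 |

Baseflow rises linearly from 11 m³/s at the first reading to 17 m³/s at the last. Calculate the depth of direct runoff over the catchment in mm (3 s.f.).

Direct runoff: 0.00, 14.50, 21.00, 33.50, 63.00, 85.50, 119.00, 165.50, 145.00, 126.50, 111.00, 97.50, 0.00 m³/s; ΣQ_DR = 982.0 m³/s.
V = ΣQ_DR · Δt = 982.0 × 5400 s = 5.303 × 10^6 m³.
Over A = 159 km², depth = V / A = 33.4 mm.

d ≈ 33.4 mm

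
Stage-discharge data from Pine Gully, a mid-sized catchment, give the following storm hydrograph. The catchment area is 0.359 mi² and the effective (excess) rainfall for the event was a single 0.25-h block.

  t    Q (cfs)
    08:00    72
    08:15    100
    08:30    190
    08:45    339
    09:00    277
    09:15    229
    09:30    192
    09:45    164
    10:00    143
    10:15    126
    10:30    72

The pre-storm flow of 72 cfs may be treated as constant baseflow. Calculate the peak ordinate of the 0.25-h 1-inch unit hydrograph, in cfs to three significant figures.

U_p ≈ 223 cfs

Direct runoff: 0.0, 28.0, 118.0, 267.0, 205.0, 157.0, 120.0, 92.0, 71.0, 54.0, 0.0 cfs; ΣQ_DR = 1112 cfs, peak = 267.0 cfs.
Runoff depth d = ΣQ_DR·Δt / A = 1112 × 900 / (0.359 mi²) = 1.200 in.
The 1-inch UH is the DRH scaled by (1 in)/d, so U_p = 267.0 × 1/1.200 = 223 cfs.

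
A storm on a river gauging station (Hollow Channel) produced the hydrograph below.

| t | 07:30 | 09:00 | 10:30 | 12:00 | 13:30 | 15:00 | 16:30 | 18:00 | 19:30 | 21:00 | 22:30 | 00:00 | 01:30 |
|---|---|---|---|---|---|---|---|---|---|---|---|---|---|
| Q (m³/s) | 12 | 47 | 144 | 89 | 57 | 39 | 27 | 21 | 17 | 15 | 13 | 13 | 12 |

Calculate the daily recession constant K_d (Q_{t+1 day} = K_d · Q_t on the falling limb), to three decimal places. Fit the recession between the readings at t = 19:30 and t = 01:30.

Between t = 19:30 and t = 01:30 the flow falls from 17 to 12 m³/s over 4×1.5 h = 6 h.
Per-interval ratio K = (12/17)^(1/4) = 0.9166; K_d = K^(24/1.5) = 0.248.

K_d ≈ 0.248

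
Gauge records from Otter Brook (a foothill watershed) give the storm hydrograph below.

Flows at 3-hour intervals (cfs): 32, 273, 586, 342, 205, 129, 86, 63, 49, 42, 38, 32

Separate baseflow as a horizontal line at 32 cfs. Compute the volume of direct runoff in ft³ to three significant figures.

Direct-runoff ordinates (Q − Q_b): 0.0, 241.0, 554.0, 310.0, 173.0, 97.0, 54.0, 31.0, 17.0, 10.0, 6.0, 0.0 cfs.
ΣQ_DR = 1493 cfs.
With Δt = 3 h = 10800 s, V = ΣQ_DR · Δt = 1493 × 10800 = 1.61 × 10^7 ft³.

V ≈ 1.61 × 10^7 ft³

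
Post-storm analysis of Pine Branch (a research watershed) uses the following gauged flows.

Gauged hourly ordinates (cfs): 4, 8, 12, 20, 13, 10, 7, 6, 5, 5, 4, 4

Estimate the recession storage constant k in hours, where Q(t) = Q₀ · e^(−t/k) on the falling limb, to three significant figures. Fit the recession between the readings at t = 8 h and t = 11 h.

On the falling limb, Q drops from 5 to 4 cfs between t = 8 h and t = 11 h (Δt = 3 h).
k = −Δt / ln(Q₂/Q₁) = −3 / ln(4/5) = 13.4 h.

k ≈ 13.4 h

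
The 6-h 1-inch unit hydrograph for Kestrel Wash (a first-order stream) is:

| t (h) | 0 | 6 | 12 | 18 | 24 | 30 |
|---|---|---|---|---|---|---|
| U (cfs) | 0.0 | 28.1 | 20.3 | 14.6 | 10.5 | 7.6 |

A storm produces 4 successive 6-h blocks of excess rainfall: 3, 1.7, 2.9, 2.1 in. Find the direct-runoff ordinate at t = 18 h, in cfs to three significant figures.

Q ≈ 160 cfs

By discrete convolution, Q_j = Σ (P_i / 1 in) · U_{j−i}.
At t = 18 h (j=3): Q = (3/1)·14.6 + (1.7/1)·20.3 + (2.9/1)·28.1 + (2.1/1)·0.0 = 160 cfs.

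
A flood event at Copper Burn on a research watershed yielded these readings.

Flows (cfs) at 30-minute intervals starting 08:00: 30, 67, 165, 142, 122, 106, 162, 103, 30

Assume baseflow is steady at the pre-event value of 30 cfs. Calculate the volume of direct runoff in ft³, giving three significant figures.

V ≈ 1.18 × 10^6 ft³

Direct-runoff ordinates (Q − Q_b): 0.0, 37.0, 135.0, 112.0, 92.0, 76.0, 132.0, 73.0, 0.0 cfs.
ΣQ_DR = 657.0 cfs.
With Δt = 0.5 h = 1800 s, V = ΣQ_DR · Δt = 657.0 × 1800 = 1.18 × 10^6 ft³.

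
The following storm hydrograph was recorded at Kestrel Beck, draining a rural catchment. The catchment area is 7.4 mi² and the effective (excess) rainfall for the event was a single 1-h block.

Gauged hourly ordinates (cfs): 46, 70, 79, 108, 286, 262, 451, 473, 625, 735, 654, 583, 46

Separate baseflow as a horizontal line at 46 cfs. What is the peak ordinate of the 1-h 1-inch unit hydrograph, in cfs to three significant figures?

Direct runoff: 0.0, 24.0, 33.0, 62.0, 240.0, 216.0, 405.0, 427.0, 579.0, 689.0, 608.0, 537.0, 0.0 cfs; ΣQ_DR = 3820 cfs, peak = 689.0 cfs.
Runoff depth d = ΣQ_DR·Δt / A = 3820 × 3600 / (7.4 mi²) = 0.7999 in.
The 1-inch UH is the DRH scaled by (1 in)/d, so U_p = 689.0 × 1/0.7999 = 861 cfs.

U_p ≈ 861 cfs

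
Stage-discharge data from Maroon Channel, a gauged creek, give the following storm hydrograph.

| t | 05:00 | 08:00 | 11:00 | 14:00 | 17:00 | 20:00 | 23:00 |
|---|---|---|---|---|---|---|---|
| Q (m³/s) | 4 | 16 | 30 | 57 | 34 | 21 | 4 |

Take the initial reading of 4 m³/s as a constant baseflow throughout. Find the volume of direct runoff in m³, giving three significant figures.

Direct-runoff ordinates (Q − Q_b): 0.0, 12.0, 26.0, 53.0, 30.0, 17.0, 0.0 m³/s.
ΣQ_DR = 138.0 m³/s.
With Δt = 3 h = 10800 s, V = ΣQ_DR · Δt = 138.0 × 10800 = 1.49 × 10^6 m³.

V ≈ 1.49 × 10^6 m³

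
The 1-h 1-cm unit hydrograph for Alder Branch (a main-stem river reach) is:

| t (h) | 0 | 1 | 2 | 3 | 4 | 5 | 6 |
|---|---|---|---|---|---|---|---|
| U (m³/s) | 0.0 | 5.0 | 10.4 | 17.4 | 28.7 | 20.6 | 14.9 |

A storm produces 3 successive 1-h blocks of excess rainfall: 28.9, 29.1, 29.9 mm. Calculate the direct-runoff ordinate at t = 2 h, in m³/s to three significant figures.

By discrete convolution, Q_j = Σ (P_i / 10 mm) · U_{j−i}.
At t = 2 h (j=2): Q = (28.9/10)·10.4 + (29.1/10)·5.0 + (29.9/10)·0.0 = 44.6 m³/s.

Q ≈ 44.6 m³/s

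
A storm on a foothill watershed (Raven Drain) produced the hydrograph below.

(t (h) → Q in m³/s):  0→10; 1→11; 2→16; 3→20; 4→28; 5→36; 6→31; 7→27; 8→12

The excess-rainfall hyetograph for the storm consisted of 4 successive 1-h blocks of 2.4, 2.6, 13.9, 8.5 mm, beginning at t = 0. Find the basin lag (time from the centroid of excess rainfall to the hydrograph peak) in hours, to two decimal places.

Centroid of excess rainfall: t_c = Σ P_i·t̄_i / ΣP_i = 2.5401 h (block centres at 0.5, 1.5, 2.5, 3.5 h).
Hydrograph peak occurs at t = 5 h, so basin lag t_L = 5 − 2.5401 = 2.46 h.

t_L ≈ 2.46 h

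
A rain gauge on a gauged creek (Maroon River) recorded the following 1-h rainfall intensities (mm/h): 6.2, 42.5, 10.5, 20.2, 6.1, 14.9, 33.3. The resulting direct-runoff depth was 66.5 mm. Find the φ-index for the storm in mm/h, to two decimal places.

φ ≈ 11.10 mm/h

Only the 4 blocks with intensity above φ contribute runoff: 42.5, 20.2, 14.9, 33.3 mm/h.
Σ(I−φ)·Δt = d  ⇒  (42.5+20.2+14.9+33.3 − 4φ)·1 = 66.5
φ = (110.9 − 66.5/1) / 4 = 11.10 mm/h.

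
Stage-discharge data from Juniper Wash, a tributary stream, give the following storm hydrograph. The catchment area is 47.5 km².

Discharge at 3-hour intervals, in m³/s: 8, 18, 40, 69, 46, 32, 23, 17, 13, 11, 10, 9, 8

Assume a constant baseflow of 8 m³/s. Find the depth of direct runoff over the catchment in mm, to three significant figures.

d ≈ 45.5 mm

Direct runoff: 0.0, 10.0, 32.0, 61.0, 38.0, 24.0, 15.0, 9.0, 5.0, 3.0, 2.0, 1.0, 0.0 m³/s; ΣQ_DR = 200.0 m³/s.
V = ΣQ_DR · Δt = 200.0 × 10800 s = 2.160 × 10^6 m³.
Over A = 47.5 km², depth = V / A = 45.5 mm.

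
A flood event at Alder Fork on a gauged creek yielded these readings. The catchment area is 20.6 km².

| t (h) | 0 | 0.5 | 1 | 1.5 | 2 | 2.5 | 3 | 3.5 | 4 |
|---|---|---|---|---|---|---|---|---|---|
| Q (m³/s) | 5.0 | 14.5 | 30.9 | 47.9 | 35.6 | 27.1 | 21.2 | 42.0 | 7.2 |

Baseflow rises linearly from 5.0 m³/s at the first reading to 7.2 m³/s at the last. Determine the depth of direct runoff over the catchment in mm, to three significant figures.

Direct runoff: 0.00, 9.22, 25.35, 42.08, 29.50, 20.73, 14.55, 35.08, 0.00 m³/s; ΣQ_DR = 176.5 m³/s.
V = ΣQ_DR · Δt = 176.5 × 1800 s = 3.177 × 10^5 m³.
Over A = 20.6 km², depth = V / A = 15.4 mm.

d ≈ 15.4 mm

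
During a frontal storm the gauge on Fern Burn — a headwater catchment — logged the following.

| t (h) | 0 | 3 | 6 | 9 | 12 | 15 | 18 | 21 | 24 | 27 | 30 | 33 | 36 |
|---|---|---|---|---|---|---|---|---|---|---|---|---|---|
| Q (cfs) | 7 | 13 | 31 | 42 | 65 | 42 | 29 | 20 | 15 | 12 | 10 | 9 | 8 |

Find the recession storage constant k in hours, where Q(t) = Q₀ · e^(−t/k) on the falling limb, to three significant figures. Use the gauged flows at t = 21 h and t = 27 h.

k ≈ 11.7 h

On the falling limb, Q drops from 20 to 12 cfs between t = 21 h and t = 27 h (Δt = 6 h).
k = −Δt / ln(Q₂/Q₁) = −6 / ln(12/20) = 11.7 h.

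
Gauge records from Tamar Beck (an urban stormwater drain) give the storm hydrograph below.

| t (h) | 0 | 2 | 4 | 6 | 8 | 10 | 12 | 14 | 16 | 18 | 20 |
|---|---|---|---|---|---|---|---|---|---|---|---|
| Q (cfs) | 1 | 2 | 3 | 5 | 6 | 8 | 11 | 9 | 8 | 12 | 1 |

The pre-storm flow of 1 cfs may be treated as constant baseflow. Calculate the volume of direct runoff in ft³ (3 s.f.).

Direct-runoff ordinates (Q − Q_b): 0.0, 1.0, 2.0, 4.0, 5.0, 7.0, 10.0, 8.0, 7.0, 11.0, 0.0 cfs.
ΣQ_DR = 55.00 cfs.
With Δt = 2 h = 7200 s, V = ΣQ_DR · Δt = 55.00 × 7200 = 3.96 × 10^5 ft³.

V ≈ 3.96 × 10^5 ft³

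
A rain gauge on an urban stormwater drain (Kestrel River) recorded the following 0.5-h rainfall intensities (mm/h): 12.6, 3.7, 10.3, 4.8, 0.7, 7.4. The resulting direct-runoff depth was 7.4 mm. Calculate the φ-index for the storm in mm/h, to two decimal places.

φ ≈ 5.17 mm/h

Only the 3 blocks with intensity above φ contribute runoff: 12.6, 10.3, 7.4 mm/h.
Σ(I−φ)·Δt = d  ⇒  (12.6+10.3+7.4 − 3φ)·0.5 = 7.4
φ = (30.30 − 7.4/0.5) / 3 = 5.17 mm/h.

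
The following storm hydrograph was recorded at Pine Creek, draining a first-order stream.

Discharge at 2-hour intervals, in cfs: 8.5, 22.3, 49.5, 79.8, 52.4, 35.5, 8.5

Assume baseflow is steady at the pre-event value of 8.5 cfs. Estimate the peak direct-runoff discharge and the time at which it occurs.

Q_p = 71.3 cfs at t = 6 h

Subtracting baseflow gives direct-runoff ordinates: 0.0, 13.8, 41.0, 71.3, 43.9, 27.0, 0.0 cfs.
The maximum is 71.3 cfs, occurring at the reading for t = 6 h.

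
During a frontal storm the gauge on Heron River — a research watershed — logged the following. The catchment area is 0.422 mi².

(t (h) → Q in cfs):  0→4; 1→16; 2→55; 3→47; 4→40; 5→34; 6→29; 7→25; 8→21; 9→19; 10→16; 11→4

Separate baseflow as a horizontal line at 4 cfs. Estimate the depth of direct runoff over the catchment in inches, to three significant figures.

d ≈ 0.962 in

Direct runoff: 0.0, 12.0, 51.0, 43.0, 36.0, 30.0, 25.0, 21.0, 17.0, 15.0, 12.0, 0.0 cfs; ΣQ_DR = 262.0 cfs.
V = ΣQ_DR · Δt = 262.0 × 3600 s = 9.432 × 10^5 ft³.
Over A = 0.422 mi², depth = V / A = 0.962 in.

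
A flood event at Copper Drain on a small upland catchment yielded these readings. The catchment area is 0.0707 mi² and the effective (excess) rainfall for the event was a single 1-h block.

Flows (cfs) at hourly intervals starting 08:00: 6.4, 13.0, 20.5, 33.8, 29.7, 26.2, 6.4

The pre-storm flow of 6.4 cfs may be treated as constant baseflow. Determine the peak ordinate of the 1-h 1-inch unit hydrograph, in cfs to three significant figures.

Direct runoff: 0.0, 6.6, 14.1, 27.4, 23.3, 19.8, 0.0 cfs; ΣQ_DR = 91.20 cfs, peak = 27.4 cfs.
Runoff depth d = ΣQ_DR·Δt / A = 91.20 × 3600 / (0.0707 mi²) = 1.999 in.
The 1-inch UH is the DRH scaled by (1 in)/d, so U_p = 27.4 × 1/1.999 = 13.7 cfs.

U_p ≈ 13.7 cfs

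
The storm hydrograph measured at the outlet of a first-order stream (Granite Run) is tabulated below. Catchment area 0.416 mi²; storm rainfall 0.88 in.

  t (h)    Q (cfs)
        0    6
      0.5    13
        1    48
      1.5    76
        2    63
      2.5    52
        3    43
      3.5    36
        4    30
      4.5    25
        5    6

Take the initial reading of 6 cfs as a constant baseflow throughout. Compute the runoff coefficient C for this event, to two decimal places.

ΣQ_DR = 332.0 cfs; V = ΣQ_DR·Δt = 5.976 × 10^5 ft³.
Runoff depth d = V / A = 0.6183 in.
C = d / P = 0.6183 / 0.88 = 0.70.

C ≈ 0.70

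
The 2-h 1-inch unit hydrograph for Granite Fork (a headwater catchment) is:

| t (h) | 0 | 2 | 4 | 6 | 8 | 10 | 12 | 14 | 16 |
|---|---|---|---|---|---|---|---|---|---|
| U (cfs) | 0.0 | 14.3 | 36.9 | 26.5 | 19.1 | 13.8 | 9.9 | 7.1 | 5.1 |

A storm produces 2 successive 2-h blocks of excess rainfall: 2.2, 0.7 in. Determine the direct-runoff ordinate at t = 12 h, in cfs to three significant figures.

Q ≈ 31.4 cfs

By discrete convolution, Q_j = Σ (P_i / 1 in) · U_{j−i}.
At t = 12 h (j=6): Q = (2.2/1)·9.9 + (0.7/1)·13.8 = 31.4 cfs.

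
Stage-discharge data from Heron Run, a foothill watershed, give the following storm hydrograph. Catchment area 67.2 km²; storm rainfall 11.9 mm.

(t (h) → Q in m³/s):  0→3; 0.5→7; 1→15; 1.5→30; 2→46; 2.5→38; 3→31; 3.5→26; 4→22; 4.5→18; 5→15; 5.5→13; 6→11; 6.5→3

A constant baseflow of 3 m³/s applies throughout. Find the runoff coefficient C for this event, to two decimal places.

ΣQ_DR = 236.0 m³/s; V = ΣQ_DR·Δt = 4.248 × 10^5 m³.
Runoff depth d = V / A = 6.321 mm.
C = d / P = 6.321 / 11.9 = 0.53.

C ≈ 0.53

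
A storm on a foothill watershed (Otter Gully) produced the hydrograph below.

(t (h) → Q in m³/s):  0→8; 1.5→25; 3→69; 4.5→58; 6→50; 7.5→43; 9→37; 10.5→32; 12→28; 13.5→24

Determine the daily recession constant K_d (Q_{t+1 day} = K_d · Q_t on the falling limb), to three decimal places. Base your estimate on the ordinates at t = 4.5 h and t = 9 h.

K_d ≈ 0.091

Between t = 4.5 h and t = 9 h the flow falls from 58 to 37 m³/s over 3×1.5 h = 4.5 h.
Per-interval ratio K = (37/58)^(1/3) = 0.8608; K_d = K^(24/1.5) = 0.091.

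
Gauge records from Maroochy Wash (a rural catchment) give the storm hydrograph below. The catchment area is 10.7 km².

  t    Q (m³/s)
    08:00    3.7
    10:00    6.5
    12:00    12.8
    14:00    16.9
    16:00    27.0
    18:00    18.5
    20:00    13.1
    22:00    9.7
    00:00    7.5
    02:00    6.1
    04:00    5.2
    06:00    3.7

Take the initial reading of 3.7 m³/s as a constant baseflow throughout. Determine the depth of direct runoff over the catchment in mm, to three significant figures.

Direct runoff: 0.0, 2.8, 9.1, 13.2, 23.3, 14.8, 9.4, 6.0, 3.8, 2.4, 1.5, 0.0 m³/s; ΣQ_DR = 86.30 m³/s.
V = ΣQ_DR · Δt = 86.30 × 7200 s = 6.214 × 10^5 m³.
Over A = 10.7 km², depth = V / A = 58.1 mm.

d ≈ 58.1 mm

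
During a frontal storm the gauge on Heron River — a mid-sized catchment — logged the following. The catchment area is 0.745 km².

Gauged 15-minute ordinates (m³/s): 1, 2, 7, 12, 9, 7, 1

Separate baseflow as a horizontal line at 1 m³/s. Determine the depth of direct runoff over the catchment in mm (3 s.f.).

d ≈ 38.7 mm

Direct runoff: 0.0, 1.0, 6.0, 11.0, 8.0, 6.0, 0.0 m³/s; ΣQ_DR = 32.00 m³/s.
V = ΣQ_DR · Δt = 32.00 × 900 s = 28800 m³.
Over A = 0.745 km², depth = V / A = 38.7 mm.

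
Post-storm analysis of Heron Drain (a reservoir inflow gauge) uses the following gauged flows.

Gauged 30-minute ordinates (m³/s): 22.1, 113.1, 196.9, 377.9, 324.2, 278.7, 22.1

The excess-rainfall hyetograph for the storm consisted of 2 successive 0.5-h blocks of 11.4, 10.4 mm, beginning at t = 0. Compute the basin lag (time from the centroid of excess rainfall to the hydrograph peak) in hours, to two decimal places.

Centroid of excess rainfall: t_c = Σ P_i·t̄_i / ΣP_i = 0.4885 h (block centres at 0.25, 0.75 h).
Hydrograph peak occurs at t = 1.5 h, so basin lag t_L = 1.5 − 0.4885 = 1.01 h.

t_L ≈ 1.01 h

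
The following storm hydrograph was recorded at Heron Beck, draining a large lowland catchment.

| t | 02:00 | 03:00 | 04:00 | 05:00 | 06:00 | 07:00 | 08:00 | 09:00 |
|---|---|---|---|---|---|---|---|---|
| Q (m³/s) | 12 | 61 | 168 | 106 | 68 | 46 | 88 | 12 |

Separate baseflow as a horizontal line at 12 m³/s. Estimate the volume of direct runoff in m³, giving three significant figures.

Direct-runoff ordinates (Q − Q_b): 0.0, 49.0, 156.0, 94.0, 56.0, 34.0, 76.0, 0.0 m³/s.
ΣQ_DR = 465.0 m³/s.
With Δt = 1 h = 3600 s, V = ΣQ_DR · Δt = 465.0 × 3600 = 1.67 × 10^6 m³.

V ≈ 1.67 × 10^6 m³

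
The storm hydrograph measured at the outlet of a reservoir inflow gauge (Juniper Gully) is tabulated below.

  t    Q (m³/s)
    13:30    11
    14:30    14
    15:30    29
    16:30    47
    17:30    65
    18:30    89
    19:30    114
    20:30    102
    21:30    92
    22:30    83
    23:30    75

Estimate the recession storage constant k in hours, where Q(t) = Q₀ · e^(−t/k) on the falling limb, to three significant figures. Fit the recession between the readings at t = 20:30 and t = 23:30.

k ≈ 9.76 h

On the falling limb, Q drops from 102 to 75 m³/s between t = 20:30 and t = 23:30 (Δt = 3 h).
k = −Δt / ln(Q₂/Q₁) = −3 / ln(75/102) = 9.76 h.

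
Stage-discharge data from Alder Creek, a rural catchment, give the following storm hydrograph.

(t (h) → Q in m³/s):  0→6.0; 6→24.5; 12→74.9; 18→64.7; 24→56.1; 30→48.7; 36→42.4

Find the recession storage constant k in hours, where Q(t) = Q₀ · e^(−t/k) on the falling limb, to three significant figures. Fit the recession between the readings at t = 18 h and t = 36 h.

On the falling limb, Q drops from 64.7 to 42.4 m³/s between t = 18 h and t = 36 h (Δt = 18 h).
k = −Δt / ln(Q₂/Q₁) = −18 / ln(42.4/64.7) = 42.6 h.

k ≈ 42.6 h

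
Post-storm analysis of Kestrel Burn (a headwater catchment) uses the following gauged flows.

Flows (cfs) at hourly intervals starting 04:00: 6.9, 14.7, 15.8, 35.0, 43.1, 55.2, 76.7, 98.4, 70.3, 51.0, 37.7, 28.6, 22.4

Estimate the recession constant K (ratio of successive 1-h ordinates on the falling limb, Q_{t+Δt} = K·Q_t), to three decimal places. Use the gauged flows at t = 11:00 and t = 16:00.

Using the recession-limb readings at t = 11:00 and t = 16:00: Q falls from 98.4 to 22.4 cfs over 5 intervals.
K = (Q₂/Q₁)^(1/5) = (22.4/98.4)^(1/5) = 0.744.

K ≈ 0.744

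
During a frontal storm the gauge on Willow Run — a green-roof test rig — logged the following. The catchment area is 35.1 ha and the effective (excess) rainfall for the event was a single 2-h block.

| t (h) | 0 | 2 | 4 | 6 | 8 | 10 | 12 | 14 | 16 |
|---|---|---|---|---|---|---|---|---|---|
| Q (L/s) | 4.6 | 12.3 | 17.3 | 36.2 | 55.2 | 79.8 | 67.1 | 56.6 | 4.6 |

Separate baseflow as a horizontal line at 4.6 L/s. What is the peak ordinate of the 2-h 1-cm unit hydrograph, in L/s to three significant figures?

Direct runoff: 0.0, 7.7, 12.7, 31.6, 50.6, 75.2, 62.5, 52.0, 0.0 L/s; ΣQ_DR = 292.3 L/s, peak = 75.2 L/s.
Runoff depth d = ΣQ_DR·Δt / A = 292.3 × 7200 / (35.1 ha) = 5.996 mm.
The 1-cm UH is the DRH scaled by (10 mm)/d, so U_p = 75.2 × 10/5.996 = 125 L/s.

U_p ≈ 125 L/s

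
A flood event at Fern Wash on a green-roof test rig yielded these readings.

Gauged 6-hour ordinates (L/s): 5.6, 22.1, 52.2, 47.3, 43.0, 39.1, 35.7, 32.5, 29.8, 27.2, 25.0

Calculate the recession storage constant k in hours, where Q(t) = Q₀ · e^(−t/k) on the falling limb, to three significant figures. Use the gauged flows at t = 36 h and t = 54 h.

k ≈ 66.2 h

On the falling limb, Q drops from 35.7 to 27.2 L/s between t = 36 h and t = 54 h (Δt = 18 h).
k = −Δt / ln(Q₂/Q₁) = −18 / ln(27.2/35.7) = 66.2 h.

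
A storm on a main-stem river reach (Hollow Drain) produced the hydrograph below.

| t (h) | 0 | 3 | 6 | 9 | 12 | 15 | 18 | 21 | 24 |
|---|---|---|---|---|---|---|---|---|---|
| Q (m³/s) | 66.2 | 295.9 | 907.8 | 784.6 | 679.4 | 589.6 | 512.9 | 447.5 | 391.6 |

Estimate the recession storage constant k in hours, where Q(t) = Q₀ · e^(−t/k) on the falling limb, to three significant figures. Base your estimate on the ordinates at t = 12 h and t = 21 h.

On the falling limb, Q drops from 679.4 to 447.5 m³/s between t = 12 h and t = 21 h (Δt = 9 h).
k = −Δt / ln(Q₂/Q₁) = −9 / ln(447.5/679.4) = 21.6 h.

k ≈ 21.6 h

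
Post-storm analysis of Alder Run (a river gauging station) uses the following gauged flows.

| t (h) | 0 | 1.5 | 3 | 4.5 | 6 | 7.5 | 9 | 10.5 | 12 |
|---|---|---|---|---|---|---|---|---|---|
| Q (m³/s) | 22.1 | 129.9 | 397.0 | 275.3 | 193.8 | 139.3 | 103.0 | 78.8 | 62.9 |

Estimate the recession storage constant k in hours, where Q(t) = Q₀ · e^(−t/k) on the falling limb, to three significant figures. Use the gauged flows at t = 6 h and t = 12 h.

On the falling limb, Q drops from 193.8 to 62.9 m³/s between t = 6 h and t = 12 h (Δt = 6 h).
k = −Δt / ln(Q₂/Q₁) = −6 / ln(62.9/193.8) = 5.33 h.

k ≈ 5.33 h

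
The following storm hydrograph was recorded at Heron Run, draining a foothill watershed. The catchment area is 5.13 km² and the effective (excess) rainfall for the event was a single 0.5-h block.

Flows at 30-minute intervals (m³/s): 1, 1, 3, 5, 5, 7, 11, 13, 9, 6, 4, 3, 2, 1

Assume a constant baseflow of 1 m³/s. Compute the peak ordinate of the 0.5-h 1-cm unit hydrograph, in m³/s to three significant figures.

U_p ≈ 6.00 m³/s

Direct runoff: 0.0, 0.0, 2.0, 4.0, 4.0, 6.0, 10.0, 12.0, 8.0, 5.0, 3.0, 2.0, 1.0, 0.0 m³/s; ΣQ_DR = 57.00 m³/s, peak = 12.0 m³/s.
Runoff depth d = ΣQ_DR·Δt / A = 57.00 × 1800 / (5.13 km²) = 20.00 mm.
The 1-cm UH is the DRH scaled by (10 mm)/d, so U_p = 12.0 × 10/20.00 = 6.00 m³/s.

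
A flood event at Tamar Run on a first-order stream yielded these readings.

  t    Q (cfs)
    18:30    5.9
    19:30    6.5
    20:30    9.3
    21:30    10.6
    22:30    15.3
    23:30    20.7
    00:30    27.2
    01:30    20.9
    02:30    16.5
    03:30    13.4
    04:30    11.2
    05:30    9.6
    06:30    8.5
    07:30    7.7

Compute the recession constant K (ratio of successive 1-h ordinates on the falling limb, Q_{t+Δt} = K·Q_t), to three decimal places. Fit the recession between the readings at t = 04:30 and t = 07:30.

K ≈ 0.883

Using the recession-limb readings at t = 04:30 and t = 07:30: Q falls from 11.2 to 7.7 cfs over 3 intervals.
K = (Q₂/Q₁)^(1/3) = (7.7/11.2)^(1/3) = 0.883.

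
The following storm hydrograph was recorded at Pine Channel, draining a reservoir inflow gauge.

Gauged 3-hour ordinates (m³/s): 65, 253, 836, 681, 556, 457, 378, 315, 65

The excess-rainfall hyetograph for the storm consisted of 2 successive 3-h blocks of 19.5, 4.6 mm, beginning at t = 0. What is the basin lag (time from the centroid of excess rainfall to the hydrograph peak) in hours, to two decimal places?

Centroid of excess rainfall: t_c = Σ P_i·t̄_i / ΣP_i = 2.0726 h (block centres at 1.5, 4.5 h).
Hydrograph peak occurs at t = 6 h, so basin lag t_L = 6 − 2.0726 = 3.93 h.

t_L ≈ 3.93 h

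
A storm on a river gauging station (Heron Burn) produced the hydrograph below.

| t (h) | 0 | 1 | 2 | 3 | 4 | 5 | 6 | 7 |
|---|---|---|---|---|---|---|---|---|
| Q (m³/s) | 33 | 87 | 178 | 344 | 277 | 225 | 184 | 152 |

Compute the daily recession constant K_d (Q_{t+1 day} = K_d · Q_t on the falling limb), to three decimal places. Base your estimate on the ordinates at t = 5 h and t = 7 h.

Between t = 5 h and t = 7 h the flow falls from 225 to 152 m³/s over 2×1 h = 2 h.
Per-interval ratio K = (152/225)^(1/2) = 0.8219; K_d = K^(24/1) = 0.009.

K_d ≈ 0.009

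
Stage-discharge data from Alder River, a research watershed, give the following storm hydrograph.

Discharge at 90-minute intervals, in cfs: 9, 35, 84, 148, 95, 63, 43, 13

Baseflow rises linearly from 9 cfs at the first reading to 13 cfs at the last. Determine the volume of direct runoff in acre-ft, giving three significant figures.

V ≈ 49.8 acre-ft

Direct-runoff ordinates (Q − Q_b): 0.00, 25.43, 73.86, 137.29, 83.71, 51.14, 30.57, 0.00 cfs.
ΣQ_DR = 402.0 cfs.
With Δt = 1.5 h = 5400 s, V = ΣQ_DR · Δt = 402.0 × 5400 = 2.17 × 10^6 ft³ = 49.8 acre-ft.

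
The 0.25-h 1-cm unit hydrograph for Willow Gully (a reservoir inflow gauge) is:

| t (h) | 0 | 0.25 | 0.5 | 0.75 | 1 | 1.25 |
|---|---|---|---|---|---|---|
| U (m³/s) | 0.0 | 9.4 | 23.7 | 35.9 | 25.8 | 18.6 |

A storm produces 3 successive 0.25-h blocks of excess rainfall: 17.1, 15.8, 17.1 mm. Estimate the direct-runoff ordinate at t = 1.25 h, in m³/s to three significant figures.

By discrete convolution, Q_j = Σ (P_i / 10 mm) · U_{j−i}.
At t = 1.25 h (j=5): Q = (17.1/10)·18.6 + (15.8/10)·25.8 + (17.1/10)·35.9 = 134 m³/s.

Q ≈ 134 m³/s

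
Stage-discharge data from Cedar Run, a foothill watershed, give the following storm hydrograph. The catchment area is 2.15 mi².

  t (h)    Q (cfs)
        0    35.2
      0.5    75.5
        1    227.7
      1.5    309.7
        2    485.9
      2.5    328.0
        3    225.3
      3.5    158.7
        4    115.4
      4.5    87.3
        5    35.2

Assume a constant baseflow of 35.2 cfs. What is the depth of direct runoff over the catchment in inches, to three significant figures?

d ≈ 0.611 in

Direct runoff: 0.0, 40.3, 192.5, 274.5, 450.7, 292.8, 190.1, 123.5, 80.2, 52.1, 0.0 cfs; ΣQ_DR = 1697 cfs.
V = ΣQ_DR · Δt = 1697 × 1800 s = 3.054 × 10^6 ft³.
Over A = 2.15 mi², depth = V / A = 0.611 in.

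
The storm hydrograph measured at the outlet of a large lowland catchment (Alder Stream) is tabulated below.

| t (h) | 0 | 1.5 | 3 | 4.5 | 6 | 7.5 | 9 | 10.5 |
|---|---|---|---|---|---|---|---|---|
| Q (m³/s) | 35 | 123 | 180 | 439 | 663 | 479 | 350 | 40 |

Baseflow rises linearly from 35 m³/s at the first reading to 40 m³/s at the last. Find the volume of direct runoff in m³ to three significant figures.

Direct-runoff ordinates (Q − Q_b): 0.00, 87.29, 143.57, 401.86, 625.14, 440.43, 310.71, 0.00 m³/s.
ΣQ_DR = 2009 m³/s.
With Δt = 1.5 h = 5400 s, V = ΣQ_DR · Δt = 2009 × 5400 = 1.08 × 10^7 m³.

V ≈ 1.08 × 10^7 m³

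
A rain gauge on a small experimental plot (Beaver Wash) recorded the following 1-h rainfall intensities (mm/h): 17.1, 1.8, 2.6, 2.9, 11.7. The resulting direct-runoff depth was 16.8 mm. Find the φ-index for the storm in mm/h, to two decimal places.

φ ≈ 6.00 mm/h

Only the 2 blocks with intensity above φ contribute runoff: 17.1, 11.7 mm/h.
Σ(I−φ)·Δt = d  ⇒  (17.1+11.7 − 2φ)·1 = 16.8
φ = (28.80 − 16.8/1) / 2 = 6.00 mm/h.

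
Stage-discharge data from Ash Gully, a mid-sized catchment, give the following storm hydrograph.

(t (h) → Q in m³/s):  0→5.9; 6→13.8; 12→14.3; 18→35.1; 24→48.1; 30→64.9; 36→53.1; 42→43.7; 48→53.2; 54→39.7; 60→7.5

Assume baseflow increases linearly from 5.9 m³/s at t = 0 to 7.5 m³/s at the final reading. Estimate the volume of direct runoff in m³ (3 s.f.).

Direct-runoff ordinates (Q − Q_b): 0.00, 7.74, 8.08, 28.72, 41.56, 58.20, 46.24, 36.68, 46.02, 32.36, 0.00 m³/s.
ΣQ_DR = 305.6 m³/s.
With Δt = 6 h = 21600 s, V = ΣQ_DR · Δt = 305.6 × 21600 = 6.60 × 10^6 m³.

V ≈ 6.60 × 10^6 m³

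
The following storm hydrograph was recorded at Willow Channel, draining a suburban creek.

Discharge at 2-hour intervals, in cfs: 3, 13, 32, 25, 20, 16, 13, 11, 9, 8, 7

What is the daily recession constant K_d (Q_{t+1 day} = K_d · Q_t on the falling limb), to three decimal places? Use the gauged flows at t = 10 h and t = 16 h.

Between t = 10 h and t = 16 h the flow falls from 16 to 9 cfs over 3×2 h = 6 h.
Per-interval ratio K = (9/16)^(1/3) = 0.8255; K_d = K^(24/2) = 0.100.

K_d ≈ 0.100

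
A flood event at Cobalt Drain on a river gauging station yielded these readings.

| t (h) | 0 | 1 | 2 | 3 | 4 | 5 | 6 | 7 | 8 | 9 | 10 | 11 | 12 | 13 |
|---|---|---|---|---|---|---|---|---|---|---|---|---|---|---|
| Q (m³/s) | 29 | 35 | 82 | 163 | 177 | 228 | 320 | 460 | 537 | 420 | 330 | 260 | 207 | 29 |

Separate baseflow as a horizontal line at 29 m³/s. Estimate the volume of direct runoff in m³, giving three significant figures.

Direct-runoff ordinates (Q − Q_b): 0.0, 6.0, 53.0, 134.0, 148.0, 199.0, 291.0, 431.0, 508.0, 391.0, 301.0, 231.0, 178.0, 0.0 m³/s.
ΣQ_DR = 2871 m³/s.
With Δt = 1 h = 3600 s, V = ΣQ_DR · Δt = 2871 × 3600 = 1.03 × 10^7 m³.

V ≈ 1.03 × 10^7 m³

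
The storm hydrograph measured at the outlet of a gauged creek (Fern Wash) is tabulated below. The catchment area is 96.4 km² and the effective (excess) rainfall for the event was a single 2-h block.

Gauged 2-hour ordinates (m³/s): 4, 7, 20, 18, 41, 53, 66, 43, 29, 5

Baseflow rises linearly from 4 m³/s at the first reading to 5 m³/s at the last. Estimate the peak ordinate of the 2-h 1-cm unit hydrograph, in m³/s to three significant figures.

Direct runoff: 0.00, 2.89, 15.78, 13.67, 36.56, 48.44, 61.33, 38.22, 24.11, 0.00 m³/s; ΣQ_DR = 241.0 m³/s, peak = 61.33 m³/s.
Runoff depth d = ΣQ_DR·Δt / A = 241.0 × 7200 / (96.4 km²) = 18.00 mm.
The 1-cm UH is the DRH scaled by (10 mm)/d, so U_p = 61.33 × 10/18.00 = 34.1 m³/s.

U_p ≈ 34.1 m³/s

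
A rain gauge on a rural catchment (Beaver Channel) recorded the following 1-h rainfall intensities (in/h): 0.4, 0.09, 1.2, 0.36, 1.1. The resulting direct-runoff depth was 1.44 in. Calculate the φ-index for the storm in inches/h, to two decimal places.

Only the 2 blocks with intensity above φ contribute runoff: 1.2, 1.1 in/h.
Σ(I−φ)·Δt = d  ⇒  (1.2+1.1 − 2φ)·1 = 1.44
φ = (2.300 − 1.44/1) / 2 = 0.43 in/h.

φ ≈ 0.43 in/h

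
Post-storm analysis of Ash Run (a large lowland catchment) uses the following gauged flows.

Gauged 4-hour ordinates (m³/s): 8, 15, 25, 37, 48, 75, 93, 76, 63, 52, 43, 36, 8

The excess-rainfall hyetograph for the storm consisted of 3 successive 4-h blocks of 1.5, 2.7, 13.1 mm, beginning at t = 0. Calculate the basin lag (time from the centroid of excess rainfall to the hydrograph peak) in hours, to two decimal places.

Centroid of excess rainfall: t_c = Σ P_i·t̄_i / ΣP_i = 8.6821 h (block centres at 2, 6, 10 h).
Hydrograph peak occurs at t = 24 h, so basin lag t_L = 24 − 8.6821 = 15.32 h.

t_L ≈ 15.32 h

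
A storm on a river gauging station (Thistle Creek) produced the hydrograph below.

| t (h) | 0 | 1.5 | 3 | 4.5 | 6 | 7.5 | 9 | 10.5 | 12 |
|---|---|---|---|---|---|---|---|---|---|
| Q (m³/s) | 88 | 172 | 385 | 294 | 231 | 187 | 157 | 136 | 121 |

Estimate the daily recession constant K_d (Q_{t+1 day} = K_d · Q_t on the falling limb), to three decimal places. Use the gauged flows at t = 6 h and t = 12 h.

Between t = 6 h and t = 12 h the flow falls from 231 to 121 m³/s over 4×1.5 h = 6 h.
Per-interval ratio K = (121/231)^(1/4) = 0.8507; K_d = K^(24/1.5) = 0.075.

K_d ≈ 0.075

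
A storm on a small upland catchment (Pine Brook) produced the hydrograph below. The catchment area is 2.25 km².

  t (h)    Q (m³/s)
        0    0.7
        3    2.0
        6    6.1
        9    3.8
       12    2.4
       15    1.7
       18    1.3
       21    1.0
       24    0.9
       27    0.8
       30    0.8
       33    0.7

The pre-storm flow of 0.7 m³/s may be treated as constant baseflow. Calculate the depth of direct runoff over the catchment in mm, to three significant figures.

Direct runoff: 0.0, 1.3, 5.4, 3.1, 1.7, 1.0, 0.6, 0.3, 0.2, 0.1, 0.1, 0.0 m³/s; ΣQ_DR = 13.80 m³/s.
V = ΣQ_DR · Δt = 13.80 × 10800 s = 1.490 × 10^5 m³.
Over A = 2.25 km², depth = V / A = 66.2 mm.

d ≈ 66.2 mm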